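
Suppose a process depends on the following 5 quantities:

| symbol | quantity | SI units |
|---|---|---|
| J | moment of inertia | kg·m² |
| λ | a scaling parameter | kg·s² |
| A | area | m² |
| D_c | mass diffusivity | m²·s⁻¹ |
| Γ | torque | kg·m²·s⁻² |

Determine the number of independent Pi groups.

There are 5 variables and 3 base dimensions (M, L, T).
The dimension matrix has rank 3.
Independent dimensionless groups: 5 − 3 = 2.

2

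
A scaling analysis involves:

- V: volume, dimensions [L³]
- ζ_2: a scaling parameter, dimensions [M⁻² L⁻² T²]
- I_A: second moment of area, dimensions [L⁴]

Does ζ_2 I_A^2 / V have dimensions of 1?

no

Sum the exponent of each base dimension across the product:
  M: −[V]_M + [ζ_2]_M + 2·[I_A]_M = −(0) + (-2) + 2·(0) = -2
  L: −[V]_L + [ζ_2]_L + 2·[I_A]_L = −(3) + (-2) + 2·(4) = 3
  T: −[V]_T + [ζ_2]_T + 2·[I_A]_T = −(0) + (2) + 2·(0) = 2
Net dimensions [M⁻² L³ T²] ≠ [1] — not dimensionless.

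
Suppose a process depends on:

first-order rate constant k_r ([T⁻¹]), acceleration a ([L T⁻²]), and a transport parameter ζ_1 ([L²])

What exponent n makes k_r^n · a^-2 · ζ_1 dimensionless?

Balance the T exponent: (-1)·n from k_r, plus −2·(-2) + (0) = 4 from the rest, must sum to zero.
−n + 4 = 0, so n = 4.

4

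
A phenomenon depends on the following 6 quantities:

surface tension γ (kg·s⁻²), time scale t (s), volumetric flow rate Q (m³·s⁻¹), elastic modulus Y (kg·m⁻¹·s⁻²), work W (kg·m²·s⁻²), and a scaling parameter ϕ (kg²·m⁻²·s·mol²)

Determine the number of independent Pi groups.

2

There are 6 variables and 4 base dimensions (M, L, T, N).
The dimension matrix has rank 4.
Independent dimensionless groups: 6 − 4 = 2.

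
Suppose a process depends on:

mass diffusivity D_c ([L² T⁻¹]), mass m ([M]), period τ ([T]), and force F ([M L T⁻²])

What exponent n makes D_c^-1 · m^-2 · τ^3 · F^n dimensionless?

Balance the M exponent: (1)·n from F, plus −(0) − 2·(1) + 3·(0) = -2 from the rest, must sum to zero.
n − 2 = 0, so n = 2.

2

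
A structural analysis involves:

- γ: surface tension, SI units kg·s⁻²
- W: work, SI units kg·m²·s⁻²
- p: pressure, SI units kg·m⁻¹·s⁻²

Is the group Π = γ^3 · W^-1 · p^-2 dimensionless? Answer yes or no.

yes

Sum the exponent of each base dimension across the product:
  M: 3·[γ]_M − [W]_M − 2·[p]_M = 3·(1) − (1) − 2·(1) = 0
  L: 3·[γ]_L − [W]_L − 2·[p]_L = 3·(0) − (2) − 2·(-1) = 0
  T: 3·[γ]_T − [W]_T − 2·[p]_T = 3·(-2) − (-2) − 2·(-2) = 0
All base exponents vanish — dimensionless.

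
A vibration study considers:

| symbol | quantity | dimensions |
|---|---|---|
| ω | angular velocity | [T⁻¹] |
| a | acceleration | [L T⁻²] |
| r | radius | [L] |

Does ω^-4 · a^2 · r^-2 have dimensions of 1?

Sum the exponent of each base dimension across the product:
  M: −4·[ω]_M + 2·[a]_M − 2·[r]_M = −4·(0) + 2·(0) − 2·(0) = 0
  L: −4·[ω]_L + 2·[a]_L − 2·[r]_L = −4·(0) + 2·(1) − 2·(1) = 0
  T: −4·[ω]_T + 2·[a]_T − 2·[r]_T = −4·(-1) + 2·(-2) − 2·(0) = 0
All base exponents vanish — dimensionless.

yes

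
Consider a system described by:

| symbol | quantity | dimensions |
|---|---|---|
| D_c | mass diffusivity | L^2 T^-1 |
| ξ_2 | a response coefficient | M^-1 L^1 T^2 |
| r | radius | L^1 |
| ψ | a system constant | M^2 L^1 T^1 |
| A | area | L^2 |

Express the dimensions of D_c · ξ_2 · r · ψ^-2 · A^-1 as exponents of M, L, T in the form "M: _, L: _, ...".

M: -5, L: 0, T: -1

Collect each base-dimension exponent across the product:
  M: (0) + (-1) + (0) − 2·(2) − (0) = -5
  L: (2) + (1) + (1) − 2·(1) − (2) = 0
  T: (-1) + (2) + (0) − 2·(1) − (0) = -1
So the dimensions are [M⁻⁵ T⁻¹].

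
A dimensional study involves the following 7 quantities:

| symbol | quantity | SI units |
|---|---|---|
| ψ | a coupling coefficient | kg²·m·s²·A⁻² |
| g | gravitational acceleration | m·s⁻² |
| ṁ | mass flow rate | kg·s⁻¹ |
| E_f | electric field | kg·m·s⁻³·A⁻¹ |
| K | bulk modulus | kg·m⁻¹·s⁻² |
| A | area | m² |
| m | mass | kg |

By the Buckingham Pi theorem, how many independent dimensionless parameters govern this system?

There are 7 variables and 4 base dimensions (M, L, T, I).
The dimension matrix has rank 4.
Independent dimensionless groups: 7 − 4 = 3.

3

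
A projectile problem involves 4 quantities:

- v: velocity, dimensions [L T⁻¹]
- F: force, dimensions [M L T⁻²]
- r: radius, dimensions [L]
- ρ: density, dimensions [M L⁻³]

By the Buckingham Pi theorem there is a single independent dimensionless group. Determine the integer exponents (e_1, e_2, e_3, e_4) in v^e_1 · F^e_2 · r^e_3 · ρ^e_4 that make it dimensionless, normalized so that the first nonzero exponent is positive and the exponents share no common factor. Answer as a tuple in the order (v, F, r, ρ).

M: e_1·(0) + e_2·(1) + e_3·(0) + e_4·(1) = 0
L: e_1·(1) + e_2·(1) + e_3·(1) + e_4·(-3) = 0
T: e_1·(-1) + e_2·(-2) + e_3·(0) + e_4·(0) = 0
Solving this homogeneous linear system for the smallest-integer solution (first nonzero entry positive) gives (2, -1, 2, 1).

(2, -1, 2, 1)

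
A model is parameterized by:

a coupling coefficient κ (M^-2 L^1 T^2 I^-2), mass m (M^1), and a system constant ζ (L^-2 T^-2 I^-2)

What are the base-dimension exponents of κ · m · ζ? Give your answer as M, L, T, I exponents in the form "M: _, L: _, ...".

Collect each base-dimension exponent across the product:
  M: (-2) + (1) + (0) = -1
  L: (1) + (0) + (-2) = -1
  T: (2) + (0) + (-2) = 0
  I: (-2) + (0) + (-2) = -4
So the dimensions are [M⁻¹ L⁻¹ I⁻⁴].

M: -1, L: -1, T: 0, I: -4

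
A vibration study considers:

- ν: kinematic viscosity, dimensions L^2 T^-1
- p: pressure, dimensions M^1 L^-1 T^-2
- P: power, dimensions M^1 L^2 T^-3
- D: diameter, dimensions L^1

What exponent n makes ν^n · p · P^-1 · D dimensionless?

1

Balance the L exponent: (2)·n from ν, plus (-1) − (2) + (1) = -2 from the rest, must sum to zero.
2n − 2 = 0, so n = 1.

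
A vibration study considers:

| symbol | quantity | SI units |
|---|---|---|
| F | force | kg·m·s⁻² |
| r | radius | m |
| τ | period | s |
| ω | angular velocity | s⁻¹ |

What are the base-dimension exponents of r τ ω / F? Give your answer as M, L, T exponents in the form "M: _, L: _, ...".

Collect each base-dimension exponent across the product:
  M: −(1) + (0) + (0) + (0) = -1
  L: −(1) + (1) + (0) + (0) = 0
  T: −(-2) + (0) + (1) + (-1) = 2
So the dimensions are [M⁻¹ T²].

M: -1, L: 0, T: 2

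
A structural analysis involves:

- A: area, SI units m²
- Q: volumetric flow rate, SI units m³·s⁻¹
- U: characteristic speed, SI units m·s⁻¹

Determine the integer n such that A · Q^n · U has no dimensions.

-1

Balance the L exponent: (3)·n from Q, plus (2) + (1) = 3 from the rest, must sum to zero.
3n + 3 = 0, so n = -1.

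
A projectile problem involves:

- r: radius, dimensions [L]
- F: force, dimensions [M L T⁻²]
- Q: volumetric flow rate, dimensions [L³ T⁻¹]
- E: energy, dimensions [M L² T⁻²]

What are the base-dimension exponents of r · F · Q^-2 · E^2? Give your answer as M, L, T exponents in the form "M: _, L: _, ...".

M: 3, L: 0, T: -4

Collect each base-dimension exponent across the product:
  M: (0) + (1) − 2·(0) + 2·(1) = 3
  L: (1) + (1) − 2·(3) + 2·(2) = 0
  T: (0) + (-2) − 2·(-1) + 2·(-2) = -4
So the dimensions are [M³ T⁻⁴].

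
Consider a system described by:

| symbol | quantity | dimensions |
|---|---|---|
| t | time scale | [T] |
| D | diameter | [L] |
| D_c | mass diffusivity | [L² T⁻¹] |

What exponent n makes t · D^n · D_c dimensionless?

Balance the L exponent: (1)·n from D, plus (0) + (2) = 2 from the rest, must sum to zero.
n + 2 = 0, so n = -2.

-2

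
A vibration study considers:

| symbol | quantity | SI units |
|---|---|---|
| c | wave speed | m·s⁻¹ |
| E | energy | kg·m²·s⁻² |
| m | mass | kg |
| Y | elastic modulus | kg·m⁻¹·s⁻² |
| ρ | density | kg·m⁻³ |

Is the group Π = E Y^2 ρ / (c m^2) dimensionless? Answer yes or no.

no

Sum the exponent of each base dimension across the product:
  M: −[c]_M + [E]_M − 2·[m]_M + 2·[Y]_M + [ρ]_M = −(0) + (1) − 2·(1) + 2·(1) + (1) = 2
  L: −[c]_L + [E]_L − 2·[m]_L + 2·[Y]_L + [ρ]_L = −(1) + (2) − 2·(0) + 2·(-1) + (-3) = -4
  T: −[c]_T + [E]_T − 2·[m]_T + 2·[Y]_T + [ρ]_T = −(-1) + (-2) − 2·(0) + 2·(-2) + (0) = -5
Net dimensions [M² L⁻⁴ T⁻⁵] ≠ [1] — not dimensionless.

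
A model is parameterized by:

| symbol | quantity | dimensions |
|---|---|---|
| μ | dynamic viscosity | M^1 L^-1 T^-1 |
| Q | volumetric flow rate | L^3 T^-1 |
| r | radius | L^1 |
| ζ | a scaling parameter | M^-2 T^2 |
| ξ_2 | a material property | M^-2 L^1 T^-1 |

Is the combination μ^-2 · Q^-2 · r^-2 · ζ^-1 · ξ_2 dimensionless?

no

Sum the exponent of each base dimension across the product:
  M: −2·[μ]_M − 2·[Q]_M − 2·[r]_M − [ζ]_M + [ξ_2]_M = −2·(1) − 2·(0) − 2·(0) − (-2) + (-2) = -2
  L: −2·[μ]_L − 2·[Q]_L − 2·[r]_L − [ζ]_L + [ξ_2]_L = −2·(-1) − 2·(3) − 2·(1) − (0) + (1) = -5
  T: −2·[μ]_T − 2·[Q]_T − 2·[r]_T − [ζ]_T + [ξ_2]_T = −2·(-1) − 2·(-1) − 2·(0) − (2) + (-1) = 1
Net dimensions [M⁻² L⁻⁵ T] ≠ [1] — not dimensionless.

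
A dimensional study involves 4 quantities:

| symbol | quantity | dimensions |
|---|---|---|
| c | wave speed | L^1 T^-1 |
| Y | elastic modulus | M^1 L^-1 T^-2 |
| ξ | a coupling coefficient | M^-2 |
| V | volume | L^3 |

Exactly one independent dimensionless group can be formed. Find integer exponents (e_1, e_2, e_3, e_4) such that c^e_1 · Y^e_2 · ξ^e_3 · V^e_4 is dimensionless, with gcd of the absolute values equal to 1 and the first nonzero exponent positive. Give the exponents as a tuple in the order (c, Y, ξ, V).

(4, -2, -1, -2)

M: e_1·(0) + e_2·(1) + e_3·(-2) + e_4·(0) = 0
L: e_1·(1) + e_2·(-1) + e_3·(0) + e_4·(3) = 0
T: e_1·(-1) + e_2·(-2) + e_3·(0) + e_4·(0) = 0
Solving this homogeneous linear system for the smallest-integer solution (first nonzero entry positive) gives (4, -2, -1, -2).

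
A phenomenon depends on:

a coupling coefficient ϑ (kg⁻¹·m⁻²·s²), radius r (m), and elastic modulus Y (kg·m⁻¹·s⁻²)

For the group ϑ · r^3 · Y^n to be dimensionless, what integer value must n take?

Balance the M exponent: (1)·n from Y, plus (-1) + 3·(0) = -1 from the rest, must sum to zero.
n − 1 = 0, so n = 1.

1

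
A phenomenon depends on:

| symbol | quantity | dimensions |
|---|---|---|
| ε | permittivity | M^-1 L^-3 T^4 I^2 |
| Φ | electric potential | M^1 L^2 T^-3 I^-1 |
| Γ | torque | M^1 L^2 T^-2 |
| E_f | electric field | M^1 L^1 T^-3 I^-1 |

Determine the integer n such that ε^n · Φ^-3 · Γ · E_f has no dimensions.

-1

Balance the M exponent: (-1)·n from ε, plus −3·(1) + (1) + (1) = -1 from the rest, must sum to zero.
−n − 1 = 0, so n = -1.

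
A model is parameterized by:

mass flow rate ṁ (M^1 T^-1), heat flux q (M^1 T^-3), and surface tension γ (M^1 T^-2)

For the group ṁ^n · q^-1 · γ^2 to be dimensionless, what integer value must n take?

-1

Balance the M exponent: (1)·n from ṁ, plus −(1) + 2·(1) = 1 from the rest, must sum to zero.
n + 1 = 0, so n = -1.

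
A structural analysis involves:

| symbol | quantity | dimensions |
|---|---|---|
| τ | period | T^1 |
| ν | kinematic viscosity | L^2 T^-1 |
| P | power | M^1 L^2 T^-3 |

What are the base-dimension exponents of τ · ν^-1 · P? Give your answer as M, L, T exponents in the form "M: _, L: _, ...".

M: 1, L: 0, T: -1

Collect each base-dimension exponent across the product:
  M: (0) − (0) + (1) = 1
  L: (0) − (2) + (2) = 0
  T: (1) − (-1) + (-3) = -1
So the dimensions are [M T⁻¹].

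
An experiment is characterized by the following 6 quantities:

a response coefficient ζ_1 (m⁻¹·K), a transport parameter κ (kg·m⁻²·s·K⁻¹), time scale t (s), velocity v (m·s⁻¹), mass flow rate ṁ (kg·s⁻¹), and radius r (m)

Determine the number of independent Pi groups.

2

There are 6 variables and 4 base dimensions (M, L, T, Θ).
The dimension matrix has rank 4.
Independent dimensionless groups: 6 − 4 = 2.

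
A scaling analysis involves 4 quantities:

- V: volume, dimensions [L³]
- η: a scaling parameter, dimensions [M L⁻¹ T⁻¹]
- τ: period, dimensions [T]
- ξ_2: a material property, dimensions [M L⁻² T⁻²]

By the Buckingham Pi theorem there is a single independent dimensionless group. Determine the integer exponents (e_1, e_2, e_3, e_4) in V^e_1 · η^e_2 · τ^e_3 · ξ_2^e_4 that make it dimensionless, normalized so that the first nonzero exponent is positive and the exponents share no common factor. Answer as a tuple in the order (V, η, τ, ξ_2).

(1, -3, 3, 3)

M: e_1·(0) + e_2·(1) + e_3·(0) + e_4·(1) = 0
L: e_1·(3) + e_2·(-1) + e_3·(0) + e_4·(-2) = 0
T: e_1·(0) + e_2·(-1) + e_3·(1) + e_4·(-2) = 0
Solving this homogeneous linear system for the smallest-integer solution (first nonzero entry positive) gives (1, -3, 3, 3).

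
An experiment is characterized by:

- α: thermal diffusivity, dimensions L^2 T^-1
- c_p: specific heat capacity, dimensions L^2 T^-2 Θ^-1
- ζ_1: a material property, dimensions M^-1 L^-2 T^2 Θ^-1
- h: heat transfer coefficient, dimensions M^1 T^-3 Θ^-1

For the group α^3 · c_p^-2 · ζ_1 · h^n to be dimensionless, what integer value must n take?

Balance the M exponent: (1)·n from h, plus 3·(0) − 2·(0) + (-1) = -1 from the rest, must sum to zero.
n − 1 = 0, so n = 1.

1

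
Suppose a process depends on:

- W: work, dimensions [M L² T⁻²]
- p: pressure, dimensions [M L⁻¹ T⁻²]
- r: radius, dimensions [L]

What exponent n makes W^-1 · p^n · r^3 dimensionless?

Balance the M exponent: (1)·n from p, plus −(1) + 3·(0) = -1 from the rest, must sum to zero.
n − 1 = 0, so n = 1.

1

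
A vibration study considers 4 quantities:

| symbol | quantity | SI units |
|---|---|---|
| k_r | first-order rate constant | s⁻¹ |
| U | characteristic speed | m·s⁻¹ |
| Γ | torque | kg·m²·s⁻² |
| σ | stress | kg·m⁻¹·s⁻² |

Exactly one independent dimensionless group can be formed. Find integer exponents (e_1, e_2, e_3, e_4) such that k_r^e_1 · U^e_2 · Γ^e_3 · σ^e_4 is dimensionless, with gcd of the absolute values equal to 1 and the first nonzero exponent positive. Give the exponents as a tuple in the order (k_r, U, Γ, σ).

M: e_1·(0) + e_2·(0) + e_3·(1) + e_4·(1) = 0
L: e_1·(0) + e_2·(1) + e_3·(2) + e_4·(-1) = 0
T: e_1·(-1) + e_2·(-1) + e_3·(-2) + e_4·(-2) = 0
Solving this homogeneous linear system for the smallest-integer solution (first nonzero entry positive) gives (3, -3, 1, -1).

(3, -3, 1, -1)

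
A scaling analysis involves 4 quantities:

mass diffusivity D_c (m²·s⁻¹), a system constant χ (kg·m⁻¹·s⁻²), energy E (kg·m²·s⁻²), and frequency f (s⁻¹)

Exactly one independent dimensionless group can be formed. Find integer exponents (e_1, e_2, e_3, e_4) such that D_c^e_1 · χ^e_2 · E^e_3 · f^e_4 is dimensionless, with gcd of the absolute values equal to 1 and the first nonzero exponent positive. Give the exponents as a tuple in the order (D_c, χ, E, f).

(3, 2, -2, -3)

M: e_1·(0) + e_2·(1) + e_3·(1) + e_4·(0) = 0
L: e_1·(2) + e_2·(-1) + e_3·(2) + e_4·(0) = 0
T: e_1·(-1) + e_2·(-2) + e_3·(-2) + e_4·(-1) = 0
Solving this homogeneous linear system for the smallest-integer solution (first nonzero entry positive) gives (3, 2, -2, -3).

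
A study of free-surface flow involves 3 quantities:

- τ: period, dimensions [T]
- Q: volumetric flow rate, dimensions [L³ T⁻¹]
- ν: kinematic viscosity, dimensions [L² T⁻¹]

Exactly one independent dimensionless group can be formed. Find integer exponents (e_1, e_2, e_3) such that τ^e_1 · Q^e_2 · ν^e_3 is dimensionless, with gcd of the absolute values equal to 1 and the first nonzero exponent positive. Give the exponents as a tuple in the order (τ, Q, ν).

L: e_1·(0) + e_2·(3) + e_3·(2) = 0
T: e_1·(1) + e_2·(-1) + e_3·(-1) = 0
Solving this homogeneous linear system for the smallest-integer solution (first nonzero entry positive) gives (1, -2, 3).

(1, -2, 3)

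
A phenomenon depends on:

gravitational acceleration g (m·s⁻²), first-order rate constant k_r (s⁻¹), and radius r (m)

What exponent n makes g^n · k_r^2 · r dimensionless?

-1

Balance the L exponent: (1)·n from g, plus 2·(0) + (1) = 1 from the rest, must sum to zero.
n + 1 = 0, so n = -1.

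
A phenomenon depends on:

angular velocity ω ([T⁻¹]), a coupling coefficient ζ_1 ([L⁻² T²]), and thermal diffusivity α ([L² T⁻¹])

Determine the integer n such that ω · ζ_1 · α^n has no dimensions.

Balance the L exponent: (2)·n from α, plus (0) + (-2) = -2 from the rest, must sum to zero.
2n − 2 = 0, so n = 1.

1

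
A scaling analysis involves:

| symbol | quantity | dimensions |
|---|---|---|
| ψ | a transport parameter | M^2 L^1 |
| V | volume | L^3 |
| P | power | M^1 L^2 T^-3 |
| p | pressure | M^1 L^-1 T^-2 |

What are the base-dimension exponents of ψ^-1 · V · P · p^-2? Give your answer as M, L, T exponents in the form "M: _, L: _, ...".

Collect each base-dimension exponent across the product:
  M: −(2) + (0) + (1) − 2·(1) = -3
  L: −(1) + (3) + (2) − 2·(-1) = 6
  T: −(0) + (0) + (-3) − 2·(-2) = 1
So the dimensions are [M⁻³ L⁶ T].

M: -3, L: 6, T: 1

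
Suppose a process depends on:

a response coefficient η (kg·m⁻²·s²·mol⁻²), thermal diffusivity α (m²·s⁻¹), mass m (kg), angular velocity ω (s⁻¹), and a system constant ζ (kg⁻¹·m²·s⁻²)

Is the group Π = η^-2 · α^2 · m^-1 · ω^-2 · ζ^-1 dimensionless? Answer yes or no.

no

Sum the exponent of each base dimension across the product:
  M: −2·[η]_M + 2·[α]_M − [m]_M − 2·[ω]_M − [ζ]_M = −2·(1) + 2·(0) − (1) − 2·(0) − (-1) = -2
  L: −2·[η]_L + 2·[α]_L − [m]_L − 2·[ω]_L − [ζ]_L = −2·(-2) + 2·(2) − (0) − 2·(0) − (2) = 6
  T: −2·[η]_T + 2·[α]_T − [m]_T − 2·[ω]_T − [ζ]_T = −2·(2) + 2·(-1) − (0) − 2·(-1) − (-2) = -2
  N: −2·[η]_N + 2·[α]_N − [m]_N − 2·[ω]_N − [ζ]_N = −2·(-2) + 2·(0) − (0) − 2·(0) − (0) = 4
Net dimensions [M⁻² L⁶ T⁻² N⁴] ≠ [1] — not dimensionless.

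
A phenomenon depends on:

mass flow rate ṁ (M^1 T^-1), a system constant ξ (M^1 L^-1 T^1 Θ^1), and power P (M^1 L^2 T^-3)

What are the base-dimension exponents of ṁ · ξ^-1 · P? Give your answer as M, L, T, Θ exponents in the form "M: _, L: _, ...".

M: 1, L: 3, T: -5, Θ: -1

Collect each base-dimension exponent across the product:
  M: (1) − (1) + (1) = 1
  L: (0) − (-1) + (2) = 3
  T: (-1) − (1) + (-3) = -5
  Θ: (0) − (1) + (0) = -1
So the dimensions are [M L³ T⁻⁵ Θ⁻¹].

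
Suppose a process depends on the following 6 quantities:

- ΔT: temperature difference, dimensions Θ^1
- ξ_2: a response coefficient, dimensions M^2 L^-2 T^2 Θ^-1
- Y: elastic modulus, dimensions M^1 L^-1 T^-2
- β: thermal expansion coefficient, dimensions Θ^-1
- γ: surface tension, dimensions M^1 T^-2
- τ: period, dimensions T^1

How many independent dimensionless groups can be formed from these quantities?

2

There are 6 variables and 4 base dimensions (M, L, T, Θ).
The dimension matrix has rank 4.
Independent dimensionless groups: 6 − 4 = 2.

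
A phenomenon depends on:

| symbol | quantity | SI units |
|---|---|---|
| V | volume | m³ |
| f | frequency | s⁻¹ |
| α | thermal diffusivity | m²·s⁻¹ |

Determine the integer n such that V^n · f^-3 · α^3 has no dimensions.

Balance the L exponent: (3)·n from V, plus −3·(0) + 3·(2) = 6 from the rest, must sum to zero.
3n + 6 = 0, so n = -2.

-2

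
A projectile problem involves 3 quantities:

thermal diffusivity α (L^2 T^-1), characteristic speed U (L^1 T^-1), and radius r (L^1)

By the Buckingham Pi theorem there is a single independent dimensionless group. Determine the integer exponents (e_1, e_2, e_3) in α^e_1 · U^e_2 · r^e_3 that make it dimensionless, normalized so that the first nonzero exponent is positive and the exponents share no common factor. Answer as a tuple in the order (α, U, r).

(1, -1, -1)

L: e_1·(2) + e_2·(1) + e_3·(1) = 0
T: e_1·(-1) + e_2·(-1) + e_3·(0) = 0
Solving this homogeneous linear system for the smallest-integer solution (first nonzero entry positive) gives (1, -1, -1).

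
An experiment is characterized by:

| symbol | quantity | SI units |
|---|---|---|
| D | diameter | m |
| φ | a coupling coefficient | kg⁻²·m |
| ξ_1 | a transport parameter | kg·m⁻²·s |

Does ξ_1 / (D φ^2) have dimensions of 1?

Sum the exponent of each base dimension across the product:
  M: −[D]_M − 2·[φ]_M + [ξ_1]_M = −(0) − 2·(-2) + (1) = 5
  L: −[D]_L − 2·[φ]_L + [ξ_1]_L = −(1) − 2·(1) + (-2) = -5
  T: −[D]_T − 2·[φ]_T + [ξ_1]_T = −(0) − 2·(0) + (1) = 1
Net dimensions [M⁵ L⁻⁵ T] ≠ [1] — not dimensionless.

no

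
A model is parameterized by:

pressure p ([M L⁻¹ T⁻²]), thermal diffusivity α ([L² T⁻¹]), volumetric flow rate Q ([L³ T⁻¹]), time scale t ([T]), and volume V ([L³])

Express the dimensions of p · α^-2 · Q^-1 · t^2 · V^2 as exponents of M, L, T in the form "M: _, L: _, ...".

M: 1, L: -2, T: 3

Collect each base-dimension exponent across the product:
  M: (1) − 2·(0) − (0) + 2·(0) + 2·(0) = 1
  L: (-1) − 2·(2) − (3) + 2·(0) + 2·(3) = -2
  T: (-2) − 2·(-1) − (-1) + 2·(1) + 2·(0) = 3
So the dimensions are [M L⁻² T³].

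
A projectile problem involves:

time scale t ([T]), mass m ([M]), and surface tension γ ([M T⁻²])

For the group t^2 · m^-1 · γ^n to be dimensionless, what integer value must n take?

1

Balance the M exponent: (1)·n from γ, plus 2·(0) − (1) = -1 from the rest, must sum to zero.
n − 1 = 0, so n = 1.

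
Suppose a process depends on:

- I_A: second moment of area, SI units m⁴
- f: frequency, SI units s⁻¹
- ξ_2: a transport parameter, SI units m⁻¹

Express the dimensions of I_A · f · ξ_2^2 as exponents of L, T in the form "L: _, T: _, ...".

L: 2, T: -1

Collect each base-dimension exponent across the product:
  L: (4) + (0) + 2·(-1) = 2
  T: (0) + (-1) + 2·(0) = -1
So the dimensions are [L² T⁻¹].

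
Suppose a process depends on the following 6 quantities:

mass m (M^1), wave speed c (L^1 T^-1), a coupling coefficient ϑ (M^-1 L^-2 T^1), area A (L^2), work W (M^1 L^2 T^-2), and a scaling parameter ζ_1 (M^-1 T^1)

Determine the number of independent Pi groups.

3

There are 6 variables and 3 base dimensions (M, L, T).
The dimension matrix has rank 3.
Independent dimensionless groups: 6 − 3 = 3.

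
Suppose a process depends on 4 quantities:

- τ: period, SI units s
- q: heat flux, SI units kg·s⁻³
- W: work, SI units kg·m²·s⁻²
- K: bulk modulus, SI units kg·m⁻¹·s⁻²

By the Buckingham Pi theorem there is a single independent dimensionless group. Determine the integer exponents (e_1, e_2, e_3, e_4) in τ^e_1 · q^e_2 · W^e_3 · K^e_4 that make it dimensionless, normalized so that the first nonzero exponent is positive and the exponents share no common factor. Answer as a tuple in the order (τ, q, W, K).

M: e_1·(0) + e_2·(1) + e_3·(1) + e_4·(1) = 0
L: e_1·(0) + e_2·(0) + e_3·(2) + e_4·(-1) = 0
T: e_1·(1) + e_2·(-3) + e_3·(-2) + e_4·(-2) = 0
Solving this homogeneous linear system for the smallest-integer solution (first nonzero entry positive) gives (3, 3, -1, -2).

(3, 3, -1, -2)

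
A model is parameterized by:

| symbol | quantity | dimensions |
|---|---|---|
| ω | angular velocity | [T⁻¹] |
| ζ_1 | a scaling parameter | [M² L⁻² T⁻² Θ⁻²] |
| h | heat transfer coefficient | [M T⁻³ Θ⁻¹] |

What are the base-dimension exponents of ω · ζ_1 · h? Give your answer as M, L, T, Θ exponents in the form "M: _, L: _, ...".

Collect each base-dimension exponent across the product:
  M: (0) + (2) + (1) = 3
  L: (0) + (-2) + (0) = -2
  T: (-1) + (-2) + (-3) = -6
  Θ: (0) + (-2) + (-1) = -3
So the dimensions are [M³ L⁻² T⁻⁶ Θ⁻³].

M: 3, L: -2, T: -6, Θ: -3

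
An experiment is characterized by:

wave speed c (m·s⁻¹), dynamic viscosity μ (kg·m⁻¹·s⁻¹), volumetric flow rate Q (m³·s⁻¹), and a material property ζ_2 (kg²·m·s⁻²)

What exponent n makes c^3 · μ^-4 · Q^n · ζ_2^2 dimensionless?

Balance the L exponent: (3)·n from Q, plus 3·(1) − 4·(-1) + 2·(1) = 9 from the rest, must sum to zero.
3n + 9 = 0, so n = -3.

-3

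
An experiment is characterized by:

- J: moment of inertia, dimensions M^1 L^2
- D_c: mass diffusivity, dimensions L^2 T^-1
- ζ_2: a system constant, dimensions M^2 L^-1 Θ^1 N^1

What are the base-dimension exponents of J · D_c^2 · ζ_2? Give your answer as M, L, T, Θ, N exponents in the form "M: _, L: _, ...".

Collect each base-dimension exponent across the product:
  M: (1) + 2·(0) + (2) = 3
  L: (2) + 2·(2) + (-1) = 5
  T: (0) + 2·(-1) + (0) = -2
  Θ: (0) + 2·(0) + (1) = 1
  N: (0) + 2·(0) + (1) = 1
So the dimensions are [M³ L⁵ T⁻² Θ N].

M: 3, L: 5, T: -2, Θ: 1, N: 1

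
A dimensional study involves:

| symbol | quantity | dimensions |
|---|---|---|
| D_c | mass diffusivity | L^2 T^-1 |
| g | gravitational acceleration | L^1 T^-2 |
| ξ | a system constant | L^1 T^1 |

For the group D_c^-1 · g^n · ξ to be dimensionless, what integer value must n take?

1

Balance the L exponent: (1)·n from g, plus −(2) + (1) = -1 from the rest, must sum to zero.
n − 1 = 0, so n = 1.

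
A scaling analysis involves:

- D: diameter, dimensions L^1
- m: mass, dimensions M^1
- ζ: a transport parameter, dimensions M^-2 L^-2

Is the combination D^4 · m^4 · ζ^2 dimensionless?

yes

Sum the exponent of each base dimension across the product:
  M: 4·[D]_M + 4·[m]_M + 2·[ζ]_M = 4·(0) + 4·(1) + 2·(-2) = 0
  L: 4·[D]_L + 4·[m]_L + 2·[ζ]_L = 4·(1) + 4·(0) + 2·(-2) = 0
  T: 4·[D]_T + 4·[m]_T + 2·[ζ]_T = 4·(0) + 4·(0) + 2·(0) = 0
All base exponents vanish — dimensionless.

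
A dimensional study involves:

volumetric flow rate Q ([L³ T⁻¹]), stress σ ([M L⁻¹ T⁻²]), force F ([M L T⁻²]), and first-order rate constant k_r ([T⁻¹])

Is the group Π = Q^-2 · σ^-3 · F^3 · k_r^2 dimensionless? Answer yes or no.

Sum the exponent of each base dimension across the product:
  M: −2·[Q]_M − 3·[σ]_M + 3·[F]_M + 2·[k_r]_M = −2·(0) − 3·(1) + 3·(1) + 2·(0) = 0
  L: −2·[Q]_L − 3·[σ]_L + 3·[F]_L + 2·[k_r]_L = −2·(3) − 3·(-1) + 3·(1) + 2·(0) = 0
  T: −2·[Q]_T − 3·[σ]_T + 3·[F]_T + 2·[k_r]_T = −2·(-1) − 3·(-2) + 3·(-2) + 2·(-1) = 0
  Θ: −2·[Q]_Θ − 3·[σ]_Θ + 3·[F]_Θ + 2·[k_r]_Θ = −2·(0) − 3·(0) + 3·(0) + 2·(0) = 0
All base exponents vanish — dimensionless.

yes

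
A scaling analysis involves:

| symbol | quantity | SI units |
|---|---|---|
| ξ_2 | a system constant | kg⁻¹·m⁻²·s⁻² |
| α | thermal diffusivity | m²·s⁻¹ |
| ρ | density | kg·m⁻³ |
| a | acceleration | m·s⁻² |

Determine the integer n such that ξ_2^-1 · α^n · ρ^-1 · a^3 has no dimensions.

Balance the L exponent: (2)·n from α, plus −(-2) − (-3) + 3·(1) = 8 from the rest, must sum to zero.
2n + 8 = 0, so n = -4.

-4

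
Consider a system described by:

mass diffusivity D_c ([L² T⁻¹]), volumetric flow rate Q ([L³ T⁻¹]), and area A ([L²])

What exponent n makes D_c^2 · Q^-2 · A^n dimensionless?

1

Balance the L exponent: (2)·n from A, plus 2·(2) − 2·(3) = -2 from the rest, must sum to zero.
2n − 2 = 0, so n = 1.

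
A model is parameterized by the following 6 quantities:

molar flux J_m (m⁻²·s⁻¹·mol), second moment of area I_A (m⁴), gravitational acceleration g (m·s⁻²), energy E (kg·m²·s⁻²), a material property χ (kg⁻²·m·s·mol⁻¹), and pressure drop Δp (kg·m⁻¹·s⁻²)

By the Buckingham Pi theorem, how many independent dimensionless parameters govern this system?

There are 6 variables and 4 base dimensions (M, L, T, N).
The dimension matrix has rank 4.
Independent dimensionless groups: 6 − 4 = 2.

2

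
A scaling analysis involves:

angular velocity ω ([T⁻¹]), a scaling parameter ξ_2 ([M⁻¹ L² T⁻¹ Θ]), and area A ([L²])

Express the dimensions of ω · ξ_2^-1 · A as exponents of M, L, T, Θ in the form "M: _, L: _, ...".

M: 1, L: 0, T: 0, Θ: -1

Collect each base-dimension exponent across the product:
  M: (0) − (-1) + (0) = 1
  L: (0) − (2) + (2) = 0
  T: (-1) − (-1) + (0) = 0
  Θ: (0) − (1) + (0) = -1
So the dimensions are [M Θ⁻¹].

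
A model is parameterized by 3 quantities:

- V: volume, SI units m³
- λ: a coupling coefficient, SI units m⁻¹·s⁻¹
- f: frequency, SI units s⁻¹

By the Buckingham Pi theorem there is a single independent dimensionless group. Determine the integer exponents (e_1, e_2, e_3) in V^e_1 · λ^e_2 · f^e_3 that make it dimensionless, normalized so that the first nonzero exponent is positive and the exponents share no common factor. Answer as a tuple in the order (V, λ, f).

L: e_1·(3) + e_2·(-1) + e_3·(0) = 0
T: e_1·(0) + e_2·(-1) + e_3·(-1) = 0
Solving this homogeneous linear system for the smallest-integer solution (first nonzero entry positive) gives (1, 3, -3).

(1, 3, -3)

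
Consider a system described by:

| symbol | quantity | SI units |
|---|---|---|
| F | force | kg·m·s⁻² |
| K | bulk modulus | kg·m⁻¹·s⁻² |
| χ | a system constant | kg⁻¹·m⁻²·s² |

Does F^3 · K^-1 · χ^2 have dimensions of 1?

Sum the exponent of each base dimension across the product:
  M: 3·[F]_M − [K]_M + 2·[χ]_M = 3·(1) − (1) + 2·(-1) = 0
  L: 3·[F]_L − [K]_L + 2·[χ]_L = 3·(1) − (-1) + 2·(-2) = 0
  T: 3·[F]_T − [K]_T + 2·[χ]_T = 3·(-2) − (-2) + 2·(2) = 0
  Θ: 3·[F]_Θ − [K]_Θ + 2·[χ]_Θ = 3·(0) − (0) + 2·(0) = 0
All base exponents vanish — dimensionless.

yes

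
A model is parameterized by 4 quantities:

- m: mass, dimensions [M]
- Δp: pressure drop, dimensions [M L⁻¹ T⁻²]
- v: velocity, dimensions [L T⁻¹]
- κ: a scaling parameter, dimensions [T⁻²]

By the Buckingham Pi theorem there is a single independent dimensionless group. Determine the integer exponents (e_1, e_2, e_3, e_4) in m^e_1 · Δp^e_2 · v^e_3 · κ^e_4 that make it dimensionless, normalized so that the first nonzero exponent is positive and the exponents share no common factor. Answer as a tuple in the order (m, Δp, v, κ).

(2, -2, -2, 3)

M: e_1·(1) + e_2·(1) + e_3·(0) + e_4·(0) = 0
L: e_1·(0) + e_2·(-1) + e_3·(1) + e_4·(0) = 0
T: e_1·(0) + e_2·(-2) + e_3·(-1) + e_4·(-2) = 0
Solving this homogeneous linear system for the smallest-integer solution (first nonzero entry positive) gives (2, -2, -2, 3).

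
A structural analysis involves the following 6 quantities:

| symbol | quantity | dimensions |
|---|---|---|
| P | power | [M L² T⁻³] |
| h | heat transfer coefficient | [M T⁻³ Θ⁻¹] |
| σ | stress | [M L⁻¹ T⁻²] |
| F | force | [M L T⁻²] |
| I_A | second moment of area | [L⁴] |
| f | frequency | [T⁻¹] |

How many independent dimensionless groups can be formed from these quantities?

There are 6 variables and 4 base dimensions (M, L, T, Θ).
The dimension matrix has rank 4.
Independent dimensionless groups: 6 − 4 = 2.

2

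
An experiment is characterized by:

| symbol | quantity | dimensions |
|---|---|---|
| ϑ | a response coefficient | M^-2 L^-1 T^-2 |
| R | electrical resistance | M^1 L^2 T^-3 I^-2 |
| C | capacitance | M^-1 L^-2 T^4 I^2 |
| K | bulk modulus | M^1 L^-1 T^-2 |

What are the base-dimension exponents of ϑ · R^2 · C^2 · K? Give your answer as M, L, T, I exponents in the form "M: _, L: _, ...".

Collect each base-dimension exponent across the product:
  M: (-2) + 2·(1) + 2·(-1) + (1) = -1
  L: (-1) + 2·(2) + 2·(-2) + (-1) = -2
  T: (-2) + 2·(-3) + 2·(4) + (-2) = -2
  I: (0) + 2·(-2) + 2·(2) + (0) = 0
So the dimensions are [M⁻¹ L⁻² T⁻²].

M: -1, L: -2, T: -2, I: 0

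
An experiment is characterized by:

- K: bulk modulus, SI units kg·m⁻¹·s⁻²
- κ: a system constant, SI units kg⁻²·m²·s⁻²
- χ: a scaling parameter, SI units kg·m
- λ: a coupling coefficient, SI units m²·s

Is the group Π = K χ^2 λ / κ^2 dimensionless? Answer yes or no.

Sum the exponent of each base dimension across the product:
  M: [K]_M − 2·[κ]_M + 2·[χ]_M + [λ]_M = (1) − 2·(-2) + 2·(1) + (0) = 7
  L: [K]_L − 2·[κ]_L + 2·[χ]_L + [λ]_L = (-1) − 2·(2) + 2·(1) + (2) = -1
  T: [K]_T − 2·[κ]_T + 2·[χ]_T + [λ]_T = (-2) − 2·(-2) + 2·(0) + (1) = 3
Net dimensions [M⁷ L⁻¹ T³] ≠ [1] — not dimensionless.

no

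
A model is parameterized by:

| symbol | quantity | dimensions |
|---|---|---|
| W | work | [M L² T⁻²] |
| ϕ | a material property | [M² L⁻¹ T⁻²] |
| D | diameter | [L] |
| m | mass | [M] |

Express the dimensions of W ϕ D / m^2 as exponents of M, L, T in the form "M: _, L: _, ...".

Collect each base-dimension exponent across the product:
  M: (1) + (2) + (0) − 2·(1) = 1
  L: (2) + (-1) + (1) − 2·(0) = 2
  T: (-2) + (-2) + (0) − 2·(0) = -4
So the dimensions are [M L² T⁻⁴].

M: 1, L: 2, T: -4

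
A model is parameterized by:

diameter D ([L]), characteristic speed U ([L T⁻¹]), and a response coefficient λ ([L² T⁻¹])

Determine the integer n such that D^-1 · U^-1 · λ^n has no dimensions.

1

Balance the L exponent: (2)·n from λ, plus −(1) − (1) = -2 from the rest, must sum to zero.
2n − 2 = 0, so n = 1.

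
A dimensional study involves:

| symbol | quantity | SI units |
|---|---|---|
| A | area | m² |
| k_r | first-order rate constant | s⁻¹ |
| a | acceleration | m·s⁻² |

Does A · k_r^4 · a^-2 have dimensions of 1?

Sum the exponent of each base dimension across the product:
  M: [A]_M + 4·[k_r]_M − 2·[a]_M = (0) + 4·(0) − 2·(0) = 0
  L: [A]_L + 4·[k_r]_L − 2·[a]_L = (2) + 4·(0) − 2·(1) = 0
  T: [A]_T + 4·[k_r]_T − 2·[a]_T = (0) + 4·(-1) − 2·(-2) = 0
All base exponents vanish — dimensionless.

yes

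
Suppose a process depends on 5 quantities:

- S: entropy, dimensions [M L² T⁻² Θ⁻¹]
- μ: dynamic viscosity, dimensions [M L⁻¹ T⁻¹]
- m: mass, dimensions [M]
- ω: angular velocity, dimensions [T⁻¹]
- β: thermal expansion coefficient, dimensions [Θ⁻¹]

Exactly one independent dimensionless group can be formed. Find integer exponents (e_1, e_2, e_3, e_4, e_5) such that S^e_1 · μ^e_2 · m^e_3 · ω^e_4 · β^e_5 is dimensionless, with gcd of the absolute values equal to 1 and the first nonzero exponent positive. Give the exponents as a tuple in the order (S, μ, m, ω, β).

(1, 2, -3, -4, -1)

M: e_1·(1) + e_2·(1) + e_3·(1) + e_4·(0) + e_5·(0) = 0
L: e_1·(2) + e_2·(-1) + e_3·(0) + e_4·(0) + e_5·(0) = 0
T: e_1·(-2) + e_2·(-1) + e_3·(0) + e_4·(-1) + e_5·(0) = 0
Θ: e_1·(-1) + e_2·(0) + e_3·(0) + e_4·(0) + e_5·(-1) = 0
Solving this homogeneous linear system for the smallest-integer solution (first nonzero entry positive) gives (1, 2, -3, -4, -1).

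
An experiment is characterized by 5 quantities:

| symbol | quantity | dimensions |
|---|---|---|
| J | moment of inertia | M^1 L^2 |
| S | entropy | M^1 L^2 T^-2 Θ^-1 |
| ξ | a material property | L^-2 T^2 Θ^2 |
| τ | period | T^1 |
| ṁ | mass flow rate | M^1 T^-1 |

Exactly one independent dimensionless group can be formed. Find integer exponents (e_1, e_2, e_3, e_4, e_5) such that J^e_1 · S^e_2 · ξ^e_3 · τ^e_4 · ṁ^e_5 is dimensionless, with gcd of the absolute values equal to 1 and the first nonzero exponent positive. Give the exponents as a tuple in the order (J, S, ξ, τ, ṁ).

(1, -2, -1, -1, 1)

M: e_1·(1) + e_2·(1) + e_3·(0) + e_4·(0) + e_5·(1) = 0
L: e_1·(2) + e_2·(2) + e_3·(-2) + e_4·(0) + e_5·(0) = 0
T: e_1·(0) + e_2·(-2) + e_3·(2) + e_4·(1) + e_5·(-1) = 0
Θ: e_1·(0) + e_2·(-1) + e_3·(2) + e_4·(0) + e_5·(0) = 0
Solving this homogeneous linear system for the smallest-integer solution (first nonzero entry positive) gives (1, -2, -1, -1, 1).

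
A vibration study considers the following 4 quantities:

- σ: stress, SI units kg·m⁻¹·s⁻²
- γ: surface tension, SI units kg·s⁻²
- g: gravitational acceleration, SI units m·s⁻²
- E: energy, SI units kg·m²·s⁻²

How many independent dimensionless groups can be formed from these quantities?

There are 4 variables and 3 base dimensions (M, L, T).
The dimension matrix has rank 3.
Independent dimensionless groups: 4 − 3 = 1.

1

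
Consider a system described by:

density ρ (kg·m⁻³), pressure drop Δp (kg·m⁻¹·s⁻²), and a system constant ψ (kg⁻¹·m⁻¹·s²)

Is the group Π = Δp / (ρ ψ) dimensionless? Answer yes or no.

Sum the exponent of each base dimension across the product:
  M: −[ρ]_M + [Δp]_M − [ψ]_M = −(1) + (1) − (-1) = 1
  L: −[ρ]_L + [Δp]_L − [ψ]_L = −(-3) + (-1) − (-1) = 3
  T: −[ρ]_T + [Δp]_T − [ψ]_T = −(0) + (-2) − (2) = -4
Net dimensions [M L³ T⁻⁴] ≠ [1] — not dimensionless.

no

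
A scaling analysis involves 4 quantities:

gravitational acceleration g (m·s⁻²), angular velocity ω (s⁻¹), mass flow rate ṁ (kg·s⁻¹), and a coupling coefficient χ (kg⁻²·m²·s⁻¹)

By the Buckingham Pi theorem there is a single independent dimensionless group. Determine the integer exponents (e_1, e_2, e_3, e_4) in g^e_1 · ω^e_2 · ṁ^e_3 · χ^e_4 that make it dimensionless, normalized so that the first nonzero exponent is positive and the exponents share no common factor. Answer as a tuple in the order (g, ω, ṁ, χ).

M: e_1·(0) + e_2·(0) + e_3·(1) + e_4·(-2) = 0
L: e_1·(1) + e_2·(0) + e_3·(0) + e_4·(2) = 0
T: e_1·(-2) + e_2·(-1) + e_3·(-1) + e_4·(-1) = 0
Solving this homogeneous linear system for the smallest-integer solution (first nonzero entry positive) gives (2, -1, -2, -1).

(2, -1, -2, -1)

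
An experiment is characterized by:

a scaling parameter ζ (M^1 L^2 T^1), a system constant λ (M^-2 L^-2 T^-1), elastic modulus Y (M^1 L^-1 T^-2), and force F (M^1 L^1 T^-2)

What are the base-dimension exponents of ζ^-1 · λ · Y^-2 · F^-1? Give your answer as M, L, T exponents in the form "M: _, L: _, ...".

M: -6, L: -3, T: 4

Collect each base-dimension exponent across the product:
  M: −(1) + (-2) − 2·(1) − (1) = -6
  L: −(2) + (-2) − 2·(-1) − (1) = -3
  T: −(1) + (-1) − 2·(-2) − (-2) = 4
So the dimensions are [M⁻⁶ L⁻³ T⁴].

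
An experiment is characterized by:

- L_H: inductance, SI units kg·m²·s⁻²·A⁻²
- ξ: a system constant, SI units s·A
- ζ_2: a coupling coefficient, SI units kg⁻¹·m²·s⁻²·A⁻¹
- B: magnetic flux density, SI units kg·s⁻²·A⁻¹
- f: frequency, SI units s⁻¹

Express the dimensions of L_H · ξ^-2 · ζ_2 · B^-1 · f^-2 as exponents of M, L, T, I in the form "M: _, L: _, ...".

Collect each base-dimension exponent across the product:
  M: (1) − 2·(0) + (-1) − (1) − 2·(0) = -1
  L: (2) − 2·(0) + (2) − (0) − 2·(0) = 4
  T: (-2) − 2·(1) + (-2) − (-2) − 2·(-1) = -2
  I: (-2) − 2·(1) + (-1) − (-1) − 2·(0) = -4
So the dimensions are [M⁻¹ L⁴ T⁻² I⁻⁴].

M: -1, L: 4, T: -2, I: -4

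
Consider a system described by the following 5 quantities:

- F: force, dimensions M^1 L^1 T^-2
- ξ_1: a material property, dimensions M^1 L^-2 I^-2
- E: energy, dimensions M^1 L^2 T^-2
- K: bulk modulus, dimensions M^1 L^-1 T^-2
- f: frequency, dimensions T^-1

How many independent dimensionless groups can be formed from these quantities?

There are 5 variables and 4 base dimensions (M, L, T, I).
The dimension matrix has rank 4.
Independent dimensionless groups: 5 − 4 = 1.

1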